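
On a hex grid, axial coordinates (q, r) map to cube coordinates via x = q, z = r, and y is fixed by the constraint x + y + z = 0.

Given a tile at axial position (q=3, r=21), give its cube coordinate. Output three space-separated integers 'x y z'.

x = q = 3
z = r = 21
y = -x - z = -(3) - (21) = -24

Answer: 3 -24 21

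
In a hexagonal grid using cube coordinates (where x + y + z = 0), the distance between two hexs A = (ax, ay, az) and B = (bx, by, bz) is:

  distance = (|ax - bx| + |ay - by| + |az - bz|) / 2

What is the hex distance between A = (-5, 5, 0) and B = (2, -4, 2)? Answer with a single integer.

Answer: 9

Derivation:
|ax - bx| = |-5 - 2| = 7
|ay - by| = |5 - (-4)| = 9
|az - bz| = |0 - 2| = 2
distance = (7 + 9 + 2) / 2 = 18 / 2 = 9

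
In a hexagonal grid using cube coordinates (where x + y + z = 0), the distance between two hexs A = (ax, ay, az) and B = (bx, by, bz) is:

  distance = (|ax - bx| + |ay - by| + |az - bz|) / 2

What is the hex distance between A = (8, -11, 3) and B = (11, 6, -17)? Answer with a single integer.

Answer: 20

Derivation:
|ax - bx| = |8 - 11| = 3
|ay - by| = |-11 - 6| = 17
|az - bz| = |3 - (-17)| = 20
distance = (3 + 17 + 20) / 2 = 40 / 2 = 20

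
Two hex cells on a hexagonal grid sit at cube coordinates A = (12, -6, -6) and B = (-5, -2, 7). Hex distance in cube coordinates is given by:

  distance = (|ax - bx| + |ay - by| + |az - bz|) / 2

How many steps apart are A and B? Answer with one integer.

|ax - bx| = |12 - (-5)| = 17
|ay - by| = |-6 - (-2)| = 4
|az - bz| = |-6 - 7| = 13
distance = (17 + 4 + 13) / 2 = 34 / 2 = 17

Answer: 17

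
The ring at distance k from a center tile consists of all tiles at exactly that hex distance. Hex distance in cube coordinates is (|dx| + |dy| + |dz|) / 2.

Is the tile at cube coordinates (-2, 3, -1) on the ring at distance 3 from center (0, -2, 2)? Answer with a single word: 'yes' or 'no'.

Answer: no

Derivation:
|px - cx| = |-2 - 0| = 2
|py - cy| = |3 - (-2)| = 5
|pz - cz| = |-1 - 2| = 3
distance = (2+5+3)/2 = 10/2 = 5
radius = 3; distance != radius -> no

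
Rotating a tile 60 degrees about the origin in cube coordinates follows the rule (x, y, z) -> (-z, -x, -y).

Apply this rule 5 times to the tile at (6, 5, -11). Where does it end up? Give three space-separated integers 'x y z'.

Answer: -5 11 -6

Derivation:
Start: (6, 5, -11)
Step 1: (6, 5, -11) -> (-(-11), -(6), -(5)) = (11, -6, -5)
Step 2: (11, -6, -5) -> (-(-5), -(11), -(-6)) = (5, -11, 6)
Step 3: (5, -11, 6) -> (-(6), -(5), -(-11)) = (-6, -5, 11)
Step 4: (-6, -5, 11) -> (-(11), -(-6), -(-5)) = (-11, 6, 5)
Step 5: (-11, 6, 5) -> (-(5), -(-11), -(6)) = (-5, 11, -6)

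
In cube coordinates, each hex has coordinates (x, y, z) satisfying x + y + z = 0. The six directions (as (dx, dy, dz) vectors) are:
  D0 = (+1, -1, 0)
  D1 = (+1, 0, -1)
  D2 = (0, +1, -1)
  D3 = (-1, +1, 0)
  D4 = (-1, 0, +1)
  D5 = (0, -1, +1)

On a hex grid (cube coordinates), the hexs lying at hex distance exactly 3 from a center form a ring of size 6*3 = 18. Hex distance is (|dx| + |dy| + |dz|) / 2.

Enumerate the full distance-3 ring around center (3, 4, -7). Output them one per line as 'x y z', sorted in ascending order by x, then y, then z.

Answer: 0 4 -4
0 5 -5
0 6 -6
0 7 -7
1 3 -4
1 7 -8
2 2 -4
2 7 -9
3 1 -4
3 7 -10
4 1 -5
4 6 -10
5 1 -6
5 5 -10
6 1 -7
6 2 -8
6 3 -9
6 4 -10

Derivation:
Walk ring at distance 3 from (3, 4, -7):
Start at center + D4*3 = (0, 4, -4)
  hex 0: (0, 4, -4)
  hex 1: (1, 3, -4)
  hex 2: (2, 2, -4)
  hex 3: (3, 1, -4)
  hex 4: (4, 1, -5)
  hex 5: (5, 1, -6)
  hex 6: (6, 1, -7)
  hex 7: (6, 2, -8)
  hex 8: (6, 3, -9)
  hex 9: (6, 4, -10)
  hex 10: (5, 5, -10)
  hex 11: (4, 6, -10)
  hex 12: (3, 7, -10)
  hex 13: (2, 7, -9)
  hex 14: (1, 7, -8)
  hex 15: (0, 7, -7)
  hex 16: (0, 6, -6)
  hex 17: (0, 5, -5)
Sorted: 18 hexes.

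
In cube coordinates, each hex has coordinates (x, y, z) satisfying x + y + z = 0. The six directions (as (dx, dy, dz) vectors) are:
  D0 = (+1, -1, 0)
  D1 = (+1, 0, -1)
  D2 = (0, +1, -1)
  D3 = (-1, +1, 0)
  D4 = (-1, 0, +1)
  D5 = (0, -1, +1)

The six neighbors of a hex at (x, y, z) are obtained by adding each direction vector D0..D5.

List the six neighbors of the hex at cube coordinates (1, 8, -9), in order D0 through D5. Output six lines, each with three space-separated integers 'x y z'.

Answer: 2 7 -9
2 8 -10
1 9 -10
0 9 -9
0 8 -8
1 7 -8

Derivation:
Center: (1, 8, -9). Add each direction:
  D0: (1, 8, -9) + (1, -1, 0) = (2, 7, -9)
  D1: (1, 8, -9) + (1, 0, -1) = (2, 8, -10)
  D2: (1, 8, -9) + (0, 1, -1) = (1, 9, -10)
  D3: (1, 8, -9) + (-1, 1, 0) = (0, 9, -9)
  D4: (1, 8, -9) + (-1, 0, 1) = (0, 8, -8)
  D5: (1, 8, -9) + (0, -1, 1) = (1, 7, -8)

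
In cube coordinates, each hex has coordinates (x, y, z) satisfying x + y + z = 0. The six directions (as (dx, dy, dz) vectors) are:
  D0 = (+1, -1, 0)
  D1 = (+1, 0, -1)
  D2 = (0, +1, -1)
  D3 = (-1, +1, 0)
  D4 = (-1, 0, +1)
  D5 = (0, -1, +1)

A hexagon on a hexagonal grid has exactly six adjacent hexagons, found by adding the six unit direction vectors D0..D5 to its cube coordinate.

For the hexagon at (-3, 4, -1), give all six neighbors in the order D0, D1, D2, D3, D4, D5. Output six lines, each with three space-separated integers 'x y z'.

Answer: -2 3 -1
-2 4 -2
-3 5 -2
-4 5 -1
-4 4 0
-3 3 0

Derivation:
Center: (-3, 4, -1). Add each direction:
  D0: (-3, 4, -1) + (1, -1, 0) = (-2, 3, -1)
  D1: (-3, 4, -1) + (1, 0, -1) = (-2, 4, -2)
  D2: (-3, 4, -1) + (0, 1, -1) = (-3, 5, -2)
  D3: (-3, 4, -1) + (-1, 1, 0) = (-4, 5, -1)
  D4: (-3, 4, -1) + (-1, 0, 1) = (-4, 4, 0)
  D5: (-3, 4, -1) + (0, -1, 1) = (-3, 3, 0)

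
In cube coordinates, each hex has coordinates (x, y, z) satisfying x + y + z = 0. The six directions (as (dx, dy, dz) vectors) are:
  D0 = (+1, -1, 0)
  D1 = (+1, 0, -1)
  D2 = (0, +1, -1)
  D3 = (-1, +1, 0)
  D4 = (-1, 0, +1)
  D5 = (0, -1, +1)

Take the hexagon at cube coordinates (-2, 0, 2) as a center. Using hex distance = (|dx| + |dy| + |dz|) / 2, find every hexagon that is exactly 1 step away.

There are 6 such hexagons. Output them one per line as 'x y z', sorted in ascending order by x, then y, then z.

Walk ring at distance 1 from (-2, 0, 2):
Start at center + D4*1 = (-3, 0, 3)
  hex 0: (-3, 0, 3)
  hex 1: (-2, -1, 3)
  hex 2: (-1, -1, 2)
  hex 3: (-1, 0, 1)
  hex 4: (-2, 1, 1)
  hex 5: (-3, 1, 2)
Sorted: 6 hexes.

Answer: -3 0 3
-3 1 2
-2 -1 3
-2 1 1
-1 -1 2
-1 0 1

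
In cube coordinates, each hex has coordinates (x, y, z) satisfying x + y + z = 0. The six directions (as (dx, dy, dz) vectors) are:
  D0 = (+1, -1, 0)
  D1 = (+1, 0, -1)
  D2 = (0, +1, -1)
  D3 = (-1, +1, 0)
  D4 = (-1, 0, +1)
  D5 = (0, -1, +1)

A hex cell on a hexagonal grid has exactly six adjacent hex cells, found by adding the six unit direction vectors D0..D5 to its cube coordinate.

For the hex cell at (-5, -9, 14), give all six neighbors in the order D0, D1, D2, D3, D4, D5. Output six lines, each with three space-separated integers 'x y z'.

Center: (-5, -9, 14). Add each direction:
  D0: (-5, -9, 14) + (1, -1, 0) = (-4, -10, 14)
  D1: (-5, -9, 14) + (1, 0, -1) = (-4, -9, 13)
  D2: (-5, -9, 14) + (0, 1, -1) = (-5, -8, 13)
  D3: (-5, -9, 14) + (-1, 1, 0) = (-6, -8, 14)
  D4: (-5, -9, 14) + (-1, 0, 1) = (-6, -9, 15)
  D5: (-5, -9, 14) + (0, -1, 1) = (-5, -10, 15)

Answer: -4 -10 14
-4 -9 13
-5 -8 13
-6 -8 14
-6 -9 15
-5 -10 15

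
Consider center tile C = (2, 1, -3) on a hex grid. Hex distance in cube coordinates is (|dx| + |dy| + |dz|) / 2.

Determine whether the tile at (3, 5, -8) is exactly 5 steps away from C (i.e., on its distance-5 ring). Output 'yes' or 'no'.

Answer: yes

Derivation:
|px - cx| = |3 - 2| = 1
|py - cy| = |5 - 1| = 4
|pz - cz| = |-8 - (-3)| = 5
distance = (1+4+5)/2 = 10/2 = 5
radius = 5; distance == radius -> yes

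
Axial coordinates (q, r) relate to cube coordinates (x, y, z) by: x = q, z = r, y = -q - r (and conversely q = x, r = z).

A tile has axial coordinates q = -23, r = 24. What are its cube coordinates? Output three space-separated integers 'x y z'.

x = q = -23
z = r = 24
y = -x - z = -(-23) - (24) = -1

Answer: -23 -1 24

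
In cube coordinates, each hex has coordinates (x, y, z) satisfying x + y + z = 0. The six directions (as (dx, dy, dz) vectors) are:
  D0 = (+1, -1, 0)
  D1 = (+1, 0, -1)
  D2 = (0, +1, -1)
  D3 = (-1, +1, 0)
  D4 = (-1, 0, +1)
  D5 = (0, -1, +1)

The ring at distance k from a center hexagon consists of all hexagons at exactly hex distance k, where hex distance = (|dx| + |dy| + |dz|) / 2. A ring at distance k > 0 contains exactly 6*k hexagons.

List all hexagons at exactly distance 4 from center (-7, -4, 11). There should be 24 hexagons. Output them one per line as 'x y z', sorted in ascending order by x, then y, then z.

Walk ring at distance 4 from (-7, -4, 11):
Start at center + D4*4 = (-11, -4, 15)
  hex 0: (-11, -4, 15)
  hex 1: (-10, -5, 15)
  hex 2: (-9, -6, 15)
  hex 3: (-8, -7, 15)
  hex 4: (-7, -8, 15)
  hex 5: (-6, -8, 14)
  hex 6: (-5, -8, 13)
  hex 7: (-4, -8, 12)
  hex 8: (-3, -8, 11)
  hex 9: (-3, -7, 10)
  hex 10: (-3, -6, 9)
  hex 11: (-3, -5, 8)
  hex 12: (-3, -4, 7)
  hex 13: (-4, -3, 7)
  hex 14: (-5, -2, 7)
  hex 15: (-6, -1, 7)
  hex 16: (-7, 0, 7)
  hex 17: (-8, 0, 8)
  hex 18: (-9, 0, 9)
  hex 19: (-10, 0, 10)
  hex 20: (-11, 0, 11)
  hex 21: (-11, -1, 12)
  hex 22: (-11, -2, 13)
  hex 23: (-11, -3, 14)
Sorted: 24 hexes.

Answer: -11 -4 15
-11 -3 14
-11 -2 13
-11 -1 12
-11 0 11
-10 -5 15
-10 0 10
-9 -6 15
-9 0 9
-8 -7 15
-8 0 8
-7 -8 15
-7 0 7
-6 -8 14
-6 -1 7
-5 -8 13
-5 -2 7
-4 -8 12
-4 -3 7
-3 -8 11
-3 -7 10
-3 -6 9
-3 -5 8
-3 -4 7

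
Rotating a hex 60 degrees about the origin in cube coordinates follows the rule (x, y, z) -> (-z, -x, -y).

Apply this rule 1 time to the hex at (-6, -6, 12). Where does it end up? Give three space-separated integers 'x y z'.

Start: (-6, -6, 12)
Step 1: (-6, -6, 12) -> (-(12), -(-6), -(-6)) = (-12, 6, 6)

Answer: -12 6 6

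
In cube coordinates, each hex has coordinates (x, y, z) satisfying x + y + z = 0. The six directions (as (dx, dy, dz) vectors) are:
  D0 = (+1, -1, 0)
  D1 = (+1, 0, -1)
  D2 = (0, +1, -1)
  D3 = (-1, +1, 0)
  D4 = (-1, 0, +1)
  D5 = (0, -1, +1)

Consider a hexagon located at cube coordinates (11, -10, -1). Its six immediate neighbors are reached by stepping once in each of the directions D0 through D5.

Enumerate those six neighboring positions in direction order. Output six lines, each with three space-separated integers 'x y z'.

Center: (11, -10, -1). Add each direction:
  D0: (11, -10, -1) + (1, -1, 0) = (12, -11, -1)
  D1: (11, -10, -1) + (1, 0, -1) = (12, -10, -2)
  D2: (11, -10, -1) + (0, 1, -1) = (11, -9, -2)
  D3: (11, -10, -1) + (-1, 1, 0) = (10, -9, -1)
  D4: (11, -10, -1) + (-1, 0, 1) = (10, -10, 0)
  D5: (11, -10, -1) + (0, -1, 1) = (11, -11, 0)

Answer: 12 -11 -1
12 -10 -2
11 -9 -2
10 -9 -1
10 -10 0
11 -11 0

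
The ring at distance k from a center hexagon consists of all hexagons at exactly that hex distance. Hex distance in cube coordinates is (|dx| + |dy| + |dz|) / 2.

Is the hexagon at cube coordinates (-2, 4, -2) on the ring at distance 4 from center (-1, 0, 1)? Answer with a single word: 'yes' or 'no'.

Answer: yes

Derivation:
|px - cx| = |-2 - (-1)| = 1
|py - cy| = |4 - 0| = 4
|pz - cz| = |-2 - 1| = 3
distance = (1+4+3)/2 = 8/2 = 4
radius = 4; distance == radius -> yes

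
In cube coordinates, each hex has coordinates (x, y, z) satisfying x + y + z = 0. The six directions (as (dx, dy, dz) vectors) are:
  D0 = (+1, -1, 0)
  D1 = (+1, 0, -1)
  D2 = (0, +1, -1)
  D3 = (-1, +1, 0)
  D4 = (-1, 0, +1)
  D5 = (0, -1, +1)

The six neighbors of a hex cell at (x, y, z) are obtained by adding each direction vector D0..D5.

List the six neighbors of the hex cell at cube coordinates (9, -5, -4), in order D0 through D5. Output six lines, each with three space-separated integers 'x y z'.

Answer: 10 -6 -4
10 -5 -5
9 -4 -5
8 -4 -4
8 -5 -3
9 -6 -3

Derivation:
Center: (9, -5, -4). Add each direction:
  D0: (9, -5, -4) + (1, -1, 0) = (10, -6, -4)
  D1: (9, -5, -4) + (1, 0, -1) = (10, -5, -5)
  D2: (9, -5, -4) + (0, 1, -1) = (9, -4, -5)
  D3: (9, -5, -4) + (-1, 1, 0) = (8, -4, -4)
  D4: (9, -5, -4) + (-1, 0, 1) = (8, -5, -3)
  D5: (9, -5, -4) + (0, -1, 1) = (9, -6, -3)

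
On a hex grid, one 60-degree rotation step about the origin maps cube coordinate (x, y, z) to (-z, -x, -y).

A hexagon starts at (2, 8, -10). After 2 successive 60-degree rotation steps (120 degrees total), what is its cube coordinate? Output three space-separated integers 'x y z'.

Start: (2, 8, -10)
Step 1: (2, 8, -10) -> (-(-10), -(2), -(8)) = (10, -2, -8)
Step 2: (10, -2, -8) -> (-(-8), -(10), -(-2)) = (8, -10, 2)

Answer: 8 -10 2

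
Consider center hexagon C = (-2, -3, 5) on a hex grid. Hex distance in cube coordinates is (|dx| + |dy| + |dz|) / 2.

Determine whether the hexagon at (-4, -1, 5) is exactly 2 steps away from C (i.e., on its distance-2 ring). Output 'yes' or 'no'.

|px - cx| = |-4 - (-2)| = 2
|py - cy| = |-1 - (-3)| = 2
|pz - cz| = |5 - 5| = 0
distance = (2+2+0)/2 = 4/2 = 2
radius = 2; distance == radius -> yes

Answer: yes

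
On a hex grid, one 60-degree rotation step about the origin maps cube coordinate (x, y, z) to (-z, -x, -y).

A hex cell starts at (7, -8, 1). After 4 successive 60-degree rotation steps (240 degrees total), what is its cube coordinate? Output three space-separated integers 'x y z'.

Start: (7, -8, 1)
Step 1: (7, -8, 1) -> (-(1), -(7), -(-8)) = (-1, -7, 8)
Step 2: (-1, -7, 8) -> (-(8), -(-1), -(-7)) = (-8, 1, 7)
Step 3: (-8, 1, 7) -> (-(7), -(-8), -(1)) = (-7, 8, -1)
Step 4: (-7, 8, -1) -> (-(-1), -(-7), -(8)) = (1, 7, -8)

Answer: 1 7 -8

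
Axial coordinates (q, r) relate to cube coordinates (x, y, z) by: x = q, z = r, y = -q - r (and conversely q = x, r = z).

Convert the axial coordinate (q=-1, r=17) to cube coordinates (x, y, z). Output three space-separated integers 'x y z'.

Answer: -1 -16 17

Derivation:
x = q = -1
z = r = 17
y = -x - z = -(-1) - (17) = -16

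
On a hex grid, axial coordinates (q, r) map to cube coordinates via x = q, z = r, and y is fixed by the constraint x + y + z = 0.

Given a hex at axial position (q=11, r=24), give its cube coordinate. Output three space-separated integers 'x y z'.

Answer: 11 -35 24

Derivation:
x = q = 11
z = r = 24
y = -x - z = -(11) - (24) = -35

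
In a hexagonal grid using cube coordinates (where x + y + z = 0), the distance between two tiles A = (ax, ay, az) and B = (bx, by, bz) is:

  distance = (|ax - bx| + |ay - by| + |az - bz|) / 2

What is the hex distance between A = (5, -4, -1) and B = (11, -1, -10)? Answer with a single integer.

Answer: 9

Derivation:
|ax - bx| = |5 - 11| = 6
|ay - by| = |-4 - (-1)| = 3
|az - bz| = |-1 - (-10)| = 9
distance = (6 + 3 + 9) / 2 = 18 / 2 = 9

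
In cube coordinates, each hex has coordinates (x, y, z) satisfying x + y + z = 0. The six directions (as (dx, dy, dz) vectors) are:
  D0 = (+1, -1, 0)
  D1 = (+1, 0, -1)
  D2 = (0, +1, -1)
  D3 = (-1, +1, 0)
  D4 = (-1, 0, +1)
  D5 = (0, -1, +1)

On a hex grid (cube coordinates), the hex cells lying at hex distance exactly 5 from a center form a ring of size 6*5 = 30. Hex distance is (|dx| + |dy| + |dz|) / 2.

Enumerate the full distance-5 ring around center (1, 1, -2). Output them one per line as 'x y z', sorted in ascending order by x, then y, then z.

Answer: -4 1 3
-4 2 2
-4 3 1
-4 4 0
-4 5 -1
-4 6 -2
-3 0 3
-3 6 -3
-2 -1 3
-2 6 -4
-1 -2 3
-1 6 -5
0 -3 3
0 6 -6
1 -4 3
1 6 -7
2 -4 2
2 5 -7
3 -4 1
3 4 -7
4 -4 0
4 3 -7
5 -4 -1
5 2 -7
6 -4 -2
6 -3 -3
6 -2 -4
6 -1 -5
6 0 -6
6 1 -7

Derivation:
Walk ring at distance 5 from (1, 1, -2):
Start at center + D4*5 = (-4, 1, 3)
  hex 0: (-4, 1, 3)
  hex 1: (-3, 0, 3)
  hex 2: (-2, -1, 3)
  hex 3: (-1, -2, 3)
  hex 4: (0, -3, 3)
  hex 5: (1, -4, 3)
  hex 6: (2, -4, 2)
  hex 7: (3, -4, 1)
  hex 8: (4, -4, 0)
  hex 9: (5, -4, -1)
  hex 10: (6, -4, -2)
  hex 11: (6, -3, -3)
  hex 12: (6, -2, -4)
  hex 13: (6, -1, -5)
  hex 14: (6, 0, -6)
  hex 15: (6, 1, -7)
  hex 16: (5, 2, -7)
  hex 17: (4, 3, -7)
  hex 18: (3, 4, -7)
  hex 19: (2, 5, -7)
  hex 20: (1, 6, -7)
  hex 21: (0, 6, -6)
  hex 22: (-1, 6, -5)
  hex 23: (-2, 6, -4)
  hex 24: (-3, 6, -3)
  hex 25: (-4, 6, -2)
  hex 26: (-4, 5, -1)
  hex 27: (-4, 4, 0)
  hex 28: (-4, 3, 1)
  hex 29: (-4, 2, 2)
Sorted: 30 hexes.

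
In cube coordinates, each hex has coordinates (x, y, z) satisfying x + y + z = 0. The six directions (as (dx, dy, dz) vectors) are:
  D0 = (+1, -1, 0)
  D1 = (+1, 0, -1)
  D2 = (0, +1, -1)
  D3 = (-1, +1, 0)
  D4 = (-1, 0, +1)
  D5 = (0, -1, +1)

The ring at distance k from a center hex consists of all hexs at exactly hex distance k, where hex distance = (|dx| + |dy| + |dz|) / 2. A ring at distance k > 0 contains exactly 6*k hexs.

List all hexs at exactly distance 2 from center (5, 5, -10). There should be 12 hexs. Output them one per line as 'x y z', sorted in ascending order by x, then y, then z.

Answer: 3 5 -8
3 6 -9
3 7 -10
4 4 -8
4 7 -11
5 3 -8
5 7 -12
6 3 -9
6 6 -12
7 3 -10
7 4 -11
7 5 -12

Derivation:
Walk ring at distance 2 from (5, 5, -10):
Start at center + D4*2 = (3, 5, -8)
  hex 0: (3, 5, -8)
  hex 1: (4, 4, -8)
  hex 2: (5, 3, -8)
  hex 3: (6, 3, -9)
  hex 4: (7, 3, -10)
  hex 5: (7, 4, -11)
  hex 6: (7, 5, -12)
  hex 7: (6, 6, -12)
  hex 8: (5, 7, -12)
  hex 9: (4, 7, -11)
  hex 10: (3, 7, -10)
  hex 11: (3, 6, -9)
Sorted: 12 hexes.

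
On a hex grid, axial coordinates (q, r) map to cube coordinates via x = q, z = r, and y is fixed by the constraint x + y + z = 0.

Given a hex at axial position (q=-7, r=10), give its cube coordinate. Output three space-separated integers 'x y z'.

Answer: -7 -3 10

Derivation:
x = q = -7
z = r = 10
y = -x - z = -(-7) - (10) = -3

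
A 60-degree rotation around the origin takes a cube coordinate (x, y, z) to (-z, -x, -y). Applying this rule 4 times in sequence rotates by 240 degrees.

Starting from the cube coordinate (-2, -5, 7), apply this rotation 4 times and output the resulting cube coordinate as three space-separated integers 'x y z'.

Answer: 7 -2 -5

Derivation:
Start: (-2, -5, 7)
Step 1: (-2, -5, 7) -> (-(7), -(-2), -(-5)) = (-7, 2, 5)
Step 2: (-7, 2, 5) -> (-(5), -(-7), -(2)) = (-5, 7, -2)
Step 3: (-5, 7, -2) -> (-(-2), -(-5), -(7)) = (2, 5, -7)
Step 4: (2, 5, -7) -> (-(-7), -(2), -(5)) = (7, -2, -5)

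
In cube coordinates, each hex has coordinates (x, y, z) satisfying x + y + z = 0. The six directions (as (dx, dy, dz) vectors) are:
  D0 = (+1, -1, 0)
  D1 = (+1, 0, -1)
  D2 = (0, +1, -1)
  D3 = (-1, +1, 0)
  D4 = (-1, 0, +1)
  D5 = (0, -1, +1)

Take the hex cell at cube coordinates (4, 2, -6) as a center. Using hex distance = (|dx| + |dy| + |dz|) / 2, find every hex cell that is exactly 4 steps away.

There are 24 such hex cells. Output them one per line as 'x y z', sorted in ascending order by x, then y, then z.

Answer: 0 2 -2
0 3 -3
0 4 -4
0 5 -5
0 6 -6
1 1 -2
1 6 -7
2 0 -2
2 6 -8
3 -1 -2
3 6 -9
4 -2 -2
4 6 -10
5 -2 -3
5 5 -10
6 -2 -4
6 4 -10
7 -2 -5
7 3 -10
8 -2 -6
8 -1 -7
8 0 -8
8 1 -9
8 2 -10

Derivation:
Walk ring at distance 4 from (4, 2, -6):
Start at center + D4*4 = (0, 2, -2)
  hex 0: (0, 2, -2)
  hex 1: (1, 1, -2)
  hex 2: (2, 0, -2)
  hex 3: (3, -1, -2)
  hex 4: (4, -2, -2)
  hex 5: (5, -2, -3)
  hex 6: (6, -2, -4)
  hex 7: (7, -2, -5)
  hex 8: (8, -2, -6)
  hex 9: (8, -1, -7)
  hex 10: (8, 0, -8)
  hex 11: (8, 1, -9)
  hex 12: (8, 2, -10)
  hex 13: (7, 3, -10)
  hex 14: (6, 4, -10)
  hex 15: (5, 5, -10)
  hex 16: (4, 6, -10)
  hex 17: (3, 6, -9)
  hex 18: (2, 6, -8)
  hex 19: (1, 6, -7)
  hex 20: (0, 6, -6)
  hex 21: (0, 5, -5)
  hex 22: (0, 4, -4)
  hex 23: (0, 3, -3)
Sorted: 24 hexes.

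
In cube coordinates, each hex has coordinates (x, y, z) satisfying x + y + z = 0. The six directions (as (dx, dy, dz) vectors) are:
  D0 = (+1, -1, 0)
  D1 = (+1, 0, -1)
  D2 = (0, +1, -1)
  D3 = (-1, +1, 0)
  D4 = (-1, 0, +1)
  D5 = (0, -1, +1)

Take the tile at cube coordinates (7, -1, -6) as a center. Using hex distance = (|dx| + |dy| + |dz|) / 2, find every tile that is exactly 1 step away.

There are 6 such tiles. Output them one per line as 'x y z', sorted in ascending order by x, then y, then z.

Answer: 6 -1 -5
6 0 -6
7 -2 -5
7 0 -7
8 -2 -6
8 -1 -7

Derivation:
Walk ring at distance 1 from (7, -1, -6):
Start at center + D4*1 = (6, -1, -5)
  hex 0: (6, -1, -5)
  hex 1: (7, -2, -5)
  hex 2: (8, -2, -6)
  hex 3: (8, -1, -7)
  hex 4: (7, 0, -7)
  hex 5: (6, 0, -6)
Sorted: 6 hexes.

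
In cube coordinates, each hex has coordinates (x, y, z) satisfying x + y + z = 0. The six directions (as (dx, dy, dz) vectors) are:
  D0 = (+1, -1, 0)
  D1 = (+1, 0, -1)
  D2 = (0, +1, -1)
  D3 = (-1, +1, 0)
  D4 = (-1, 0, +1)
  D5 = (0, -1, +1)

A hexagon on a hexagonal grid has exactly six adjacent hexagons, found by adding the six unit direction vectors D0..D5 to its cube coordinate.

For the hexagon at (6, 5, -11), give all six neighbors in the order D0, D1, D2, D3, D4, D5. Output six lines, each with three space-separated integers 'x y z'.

Answer: 7 4 -11
7 5 -12
6 6 -12
5 6 -11
5 5 -10
6 4 -10

Derivation:
Center: (6, 5, -11). Add each direction:
  D0: (6, 5, -11) + (1, -1, 0) = (7, 4, -11)
  D1: (6, 5, -11) + (1, 0, -1) = (7, 5, -12)
  D2: (6, 5, -11) + (0, 1, -1) = (6, 6, -12)
  D3: (6, 5, -11) + (-1, 1, 0) = (5, 6, -11)
  D4: (6, 5, -11) + (-1, 0, 1) = (5, 5, -10)
  D5: (6, 5, -11) + (0, -1, 1) = (6, 4, -10)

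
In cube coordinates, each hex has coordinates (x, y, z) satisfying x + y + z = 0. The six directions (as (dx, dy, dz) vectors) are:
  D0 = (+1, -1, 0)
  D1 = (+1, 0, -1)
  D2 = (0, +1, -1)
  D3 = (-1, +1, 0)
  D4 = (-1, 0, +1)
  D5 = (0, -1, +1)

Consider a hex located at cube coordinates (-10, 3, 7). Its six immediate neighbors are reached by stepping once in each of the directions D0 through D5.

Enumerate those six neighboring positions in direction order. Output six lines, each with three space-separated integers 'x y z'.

Answer: -9 2 7
-9 3 6
-10 4 6
-11 4 7
-11 3 8
-10 2 8

Derivation:
Center: (-10, 3, 7). Add each direction:
  D0: (-10, 3, 7) + (1, -1, 0) = (-9, 2, 7)
  D1: (-10, 3, 7) + (1, 0, -1) = (-9, 3, 6)
  D2: (-10, 3, 7) + (0, 1, -1) = (-10, 4, 6)
  D3: (-10, 3, 7) + (-1, 1, 0) = (-11, 4, 7)
  D4: (-10, 3, 7) + (-1, 0, 1) = (-11, 3, 8)
  D5: (-10, 3, 7) + (0, -1, 1) = (-10, 2, 8)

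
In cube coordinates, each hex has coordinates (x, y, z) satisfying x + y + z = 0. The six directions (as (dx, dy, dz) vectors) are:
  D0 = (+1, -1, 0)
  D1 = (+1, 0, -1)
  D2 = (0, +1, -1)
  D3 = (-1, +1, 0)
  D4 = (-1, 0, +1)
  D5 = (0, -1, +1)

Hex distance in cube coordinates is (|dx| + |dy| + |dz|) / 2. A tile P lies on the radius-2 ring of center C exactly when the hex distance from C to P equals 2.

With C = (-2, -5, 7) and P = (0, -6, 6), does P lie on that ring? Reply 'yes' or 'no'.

|px - cx| = |0 - (-2)| = 2
|py - cy| = |-6 - (-5)| = 1
|pz - cz| = |6 - 7| = 1
distance = (2+1+1)/2 = 4/2 = 2
radius = 2; distance == radius -> yes

Answer: yes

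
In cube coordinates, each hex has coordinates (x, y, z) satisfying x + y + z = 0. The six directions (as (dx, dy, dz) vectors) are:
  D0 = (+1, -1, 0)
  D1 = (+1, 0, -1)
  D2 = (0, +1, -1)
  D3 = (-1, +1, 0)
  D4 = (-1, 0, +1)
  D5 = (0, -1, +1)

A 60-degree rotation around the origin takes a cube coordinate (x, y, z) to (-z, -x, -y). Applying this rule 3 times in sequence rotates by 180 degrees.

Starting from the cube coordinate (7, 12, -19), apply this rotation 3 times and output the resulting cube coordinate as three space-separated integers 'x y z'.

Start: (7, 12, -19)
Step 1: (7, 12, -19) -> (-(-19), -(7), -(12)) = (19, -7, -12)
Step 2: (19, -7, -12) -> (-(-12), -(19), -(-7)) = (12, -19, 7)
Step 3: (12, -19, 7) -> (-(7), -(12), -(-19)) = (-7, -12, 19)

Answer: -7 -12 19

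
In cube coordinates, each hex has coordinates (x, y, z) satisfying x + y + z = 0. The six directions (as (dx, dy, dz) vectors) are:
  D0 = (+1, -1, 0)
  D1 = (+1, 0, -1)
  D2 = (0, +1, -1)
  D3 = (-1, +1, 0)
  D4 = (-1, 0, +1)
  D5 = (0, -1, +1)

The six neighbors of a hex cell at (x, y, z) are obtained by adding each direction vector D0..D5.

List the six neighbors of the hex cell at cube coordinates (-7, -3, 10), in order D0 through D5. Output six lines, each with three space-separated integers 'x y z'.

Answer: -6 -4 10
-6 -3 9
-7 -2 9
-8 -2 10
-8 -3 11
-7 -4 11

Derivation:
Center: (-7, -3, 10). Add each direction:
  D0: (-7, -3, 10) + (1, -1, 0) = (-6, -4, 10)
  D1: (-7, -3, 10) + (1, 0, -1) = (-6, -3, 9)
  D2: (-7, -3, 10) + (0, 1, -1) = (-7, -2, 9)
  D3: (-7, -3, 10) + (-1, 1, 0) = (-8, -2, 10)
  D4: (-7, -3, 10) + (-1, 0, 1) = (-8, -3, 11)
  D5: (-7, -3, 10) + (0, -1, 1) = (-7, -4, 11)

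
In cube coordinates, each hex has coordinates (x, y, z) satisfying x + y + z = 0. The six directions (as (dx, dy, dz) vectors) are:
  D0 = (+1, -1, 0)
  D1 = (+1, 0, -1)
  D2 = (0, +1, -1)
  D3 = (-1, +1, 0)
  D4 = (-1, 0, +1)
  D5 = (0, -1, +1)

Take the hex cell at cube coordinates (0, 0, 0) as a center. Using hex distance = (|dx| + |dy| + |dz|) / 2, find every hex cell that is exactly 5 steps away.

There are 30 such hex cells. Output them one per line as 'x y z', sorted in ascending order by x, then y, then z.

Walk ring at distance 5 from (0, 0, 0):
Start at center + D4*5 = (-5, 0, 5)
  hex 0: (-5, 0, 5)
  hex 1: (-4, -1, 5)
  hex 2: (-3, -2, 5)
  hex 3: (-2, -3, 5)
  hex 4: (-1, -4, 5)
  hex 5: (0, -5, 5)
  hex 6: (1, -5, 4)
  hex 7: (2, -5, 3)
  hex 8: (3, -5, 2)
  hex 9: (4, -5, 1)
  hex 10: (5, -5, 0)
  hex 11: (5, -4, -1)
  hex 12: (5, -3, -2)
  hex 13: (5, -2, -3)
  hex 14: (5, -1, -4)
  hex 15: (5, 0, -5)
  hex 16: (4, 1, -5)
  hex 17: (3, 2, -5)
  hex 18: (2, 3, -5)
  hex 19: (1, 4, -5)
  hex 20: (0, 5, -5)
  hex 21: (-1, 5, -4)
  hex 22: (-2, 5, -3)
  hex 23: (-3, 5, -2)
  hex 24: (-4, 5, -1)
  hex 25: (-5, 5, 0)
  hex 26: (-5, 4, 1)
  hex 27: (-5, 3, 2)
  hex 28: (-5, 2, 3)
  hex 29: (-5, 1, 4)
Sorted: 30 hexes.

Answer: -5 0 5
-5 1 4
-5 2 3
-5 3 2
-5 4 1
-5 5 0
-4 -1 5
-4 5 -1
-3 -2 5
-3 5 -2
-2 -3 5
-2 5 -3
-1 -4 5
-1 5 -4
0 -5 5
0 5 -5
1 -5 4
1 4 -5
2 -5 3
2 3 -5
3 -5 2
3 2 -5
4 -5 1
4 1 -5
5 -5 0
5 -4 -1
5 -3 -2
5 -2 -3
5 -1 -4
5 0 -5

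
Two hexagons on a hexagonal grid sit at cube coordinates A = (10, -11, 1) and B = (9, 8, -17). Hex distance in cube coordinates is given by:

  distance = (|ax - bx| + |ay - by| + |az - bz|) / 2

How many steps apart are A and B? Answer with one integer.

Answer: 19

Derivation:
|ax - bx| = |10 - 9| = 1
|ay - by| = |-11 - 8| = 19
|az - bz| = |1 - (-17)| = 18
distance = (1 + 19 + 18) / 2 = 38 / 2 = 19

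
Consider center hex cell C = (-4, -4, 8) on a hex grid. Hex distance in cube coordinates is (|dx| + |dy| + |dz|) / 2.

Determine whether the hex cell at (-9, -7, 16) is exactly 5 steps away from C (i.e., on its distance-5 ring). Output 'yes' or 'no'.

|px - cx| = |-9 - (-4)| = 5
|py - cy| = |-7 - (-4)| = 3
|pz - cz| = |16 - 8| = 8
distance = (5+3+8)/2 = 16/2 = 8
radius = 5; distance != radius -> no

Answer: no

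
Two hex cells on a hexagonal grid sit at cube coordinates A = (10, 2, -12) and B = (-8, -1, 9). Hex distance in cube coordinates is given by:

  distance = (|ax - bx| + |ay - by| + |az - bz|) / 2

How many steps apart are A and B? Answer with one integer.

Answer: 21

Derivation:
|ax - bx| = |10 - (-8)| = 18
|ay - by| = |2 - (-1)| = 3
|az - bz| = |-12 - 9| = 21
distance = (18 + 3 + 21) / 2 = 42 / 2 = 21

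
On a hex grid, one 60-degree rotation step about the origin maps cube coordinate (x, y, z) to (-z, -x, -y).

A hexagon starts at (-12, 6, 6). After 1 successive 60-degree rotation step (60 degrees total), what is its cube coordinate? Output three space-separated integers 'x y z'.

Start: (-12, 6, 6)
Step 1: (-12, 6, 6) -> (-(6), -(-12), -(6)) = (-6, 12, -6)

Answer: -6 12 -6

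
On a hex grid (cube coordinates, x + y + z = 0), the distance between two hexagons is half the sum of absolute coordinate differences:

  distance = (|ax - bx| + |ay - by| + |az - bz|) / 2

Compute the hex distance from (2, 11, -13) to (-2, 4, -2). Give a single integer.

|ax - bx| = |2 - (-2)| = 4
|ay - by| = |11 - 4| = 7
|az - bz| = |-13 - (-2)| = 11
distance = (4 + 7 + 11) / 2 = 22 / 2 = 11

Answer: 11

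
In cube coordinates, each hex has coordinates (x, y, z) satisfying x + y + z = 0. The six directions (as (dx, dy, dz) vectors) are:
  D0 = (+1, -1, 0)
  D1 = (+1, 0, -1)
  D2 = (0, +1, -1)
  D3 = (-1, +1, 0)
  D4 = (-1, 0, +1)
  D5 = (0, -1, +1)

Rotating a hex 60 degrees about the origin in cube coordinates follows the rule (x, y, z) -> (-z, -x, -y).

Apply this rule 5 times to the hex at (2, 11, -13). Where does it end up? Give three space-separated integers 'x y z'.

Answer: -11 13 -2

Derivation:
Start: (2, 11, -13)
Step 1: (2, 11, -13) -> (-(-13), -(2), -(11)) = (13, -2, -11)
Step 2: (13, -2, -11) -> (-(-11), -(13), -(-2)) = (11, -13, 2)
Step 3: (11, -13, 2) -> (-(2), -(11), -(-13)) = (-2, -11, 13)
Step 4: (-2, -11, 13) -> (-(13), -(-2), -(-11)) = (-13, 2, 11)
Step 5: (-13, 2, 11) -> (-(11), -(-13), -(2)) = (-11, 13, -2)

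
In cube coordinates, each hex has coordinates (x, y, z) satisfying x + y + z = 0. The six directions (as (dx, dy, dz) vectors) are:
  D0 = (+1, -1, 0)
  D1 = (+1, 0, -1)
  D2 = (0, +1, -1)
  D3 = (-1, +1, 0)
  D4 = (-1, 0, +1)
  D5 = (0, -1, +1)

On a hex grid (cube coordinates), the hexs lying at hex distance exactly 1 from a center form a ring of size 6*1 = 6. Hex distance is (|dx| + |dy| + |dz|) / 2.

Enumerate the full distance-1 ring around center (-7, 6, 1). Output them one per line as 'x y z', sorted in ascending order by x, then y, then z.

Walk ring at distance 1 from (-7, 6, 1):
Start at center + D4*1 = (-8, 6, 2)
  hex 0: (-8, 6, 2)
  hex 1: (-7, 5, 2)
  hex 2: (-6, 5, 1)
  hex 3: (-6, 6, 0)
  hex 4: (-7, 7, 0)
  hex 5: (-8, 7, 1)
Sorted: 6 hexes.

Answer: -8 6 2
-8 7 1
-7 5 2
-7 7 0
-6 5 1
-6 6 0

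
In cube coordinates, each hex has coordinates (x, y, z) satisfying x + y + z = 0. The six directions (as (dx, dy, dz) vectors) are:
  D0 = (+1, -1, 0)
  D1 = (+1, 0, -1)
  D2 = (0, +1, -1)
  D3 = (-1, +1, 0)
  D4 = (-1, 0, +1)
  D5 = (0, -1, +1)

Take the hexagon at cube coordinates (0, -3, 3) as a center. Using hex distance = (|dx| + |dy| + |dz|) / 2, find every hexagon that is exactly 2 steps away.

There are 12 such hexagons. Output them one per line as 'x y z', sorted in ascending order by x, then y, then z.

Walk ring at distance 2 from (0, -3, 3):
Start at center + D4*2 = (-2, -3, 5)
  hex 0: (-2, -3, 5)
  hex 1: (-1, -4, 5)
  hex 2: (0, -5, 5)
  hex 3: (1, -5, 4)
  hex 4: (2, -5, 3)
  hex 5: (2, -4, 2)
  hex 6: (2, -3, 1)
  hex 7: (1, -2, 1)
  hex 8: (0, -1, 1)
  hex 9: (-1, -1, 2)
  hex 10: (-2, -1, 3)
  hex 11: (-2, -2, 4)
Sorted: 12 hexes.

Answer: -2 -3 5
-2 -2 4
-2 -1 3
-1 -4 5
-1 -1 2
0 -5 5
0 -1 1
1 -5 4
1 -2 1
2 -5 3
2 -4 2
2 -3 1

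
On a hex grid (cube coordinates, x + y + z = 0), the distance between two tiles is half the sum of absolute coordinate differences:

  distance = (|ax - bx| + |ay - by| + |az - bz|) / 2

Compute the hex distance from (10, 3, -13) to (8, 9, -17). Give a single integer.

Answer: 6

Derivation:
|ax - bx| = |10 - 8| = 2
|ay - by| = |3 - 9| = 6
|az - bz| = |-13 - (-17)| = 4
distance = (2 + 6 + 4) / 2 = 12 / 2 = 6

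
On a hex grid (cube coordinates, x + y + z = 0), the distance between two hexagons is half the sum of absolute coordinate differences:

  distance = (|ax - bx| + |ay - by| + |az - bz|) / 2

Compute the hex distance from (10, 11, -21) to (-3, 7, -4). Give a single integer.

|ax - bx| = |10 - (-3)| = 13
|ay - by| = |11 - 7| = 4
|az - bz| = |-21 - (-4)| = 17
distance = (13 + 4 + 17) / 2 = 34 / 2 = 17

Answer: 17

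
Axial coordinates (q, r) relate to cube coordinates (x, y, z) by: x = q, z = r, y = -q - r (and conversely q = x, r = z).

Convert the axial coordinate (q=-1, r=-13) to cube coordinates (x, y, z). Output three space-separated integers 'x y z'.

x = q = -1
z = r = -13
y = -x - z = -(-1) - (-13) = 14

Answer: -1 14 -13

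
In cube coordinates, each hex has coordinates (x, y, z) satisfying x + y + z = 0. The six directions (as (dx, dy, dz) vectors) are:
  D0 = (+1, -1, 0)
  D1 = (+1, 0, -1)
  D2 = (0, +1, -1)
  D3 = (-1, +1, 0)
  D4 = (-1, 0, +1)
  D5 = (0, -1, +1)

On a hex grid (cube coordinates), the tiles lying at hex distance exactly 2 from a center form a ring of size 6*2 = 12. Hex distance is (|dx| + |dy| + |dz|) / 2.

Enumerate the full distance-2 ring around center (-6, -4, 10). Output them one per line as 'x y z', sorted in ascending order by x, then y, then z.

Answer: -8 -4 12
-8 -3 11
-8 -2 10
-7 -5 12
-7 -2 9
-6 -6 12
-6 -2 8
-5 -6 11
-5 -3 8
-4 -6 10
-4 -5 9
-4 -4 8

Derivation:
Walk ring at distance 2 from (-6, -4, 10):
Start at center + D4*2 = (-8, -4, 12)
  hex 0: (-8, -4, 12)
  hex 1: (-7, -5, 12)
  hex 2: (-6, -6, 12)
  hex 3: (-5, -6, 11)
  hex 4: (-4, -6, 10)
  hex 5: (-4, -5, 9)
  hex 6: (-4, -4, 8)
  hex 7: (-5, -3, 8)
  hex 8: (-6, -2, 8)
  hex 9: (-7, -2, 9)
  hex 10: (-8, -2, 10)
  hex 11: (-8, -3, 11)
Sorted: 12 hexes.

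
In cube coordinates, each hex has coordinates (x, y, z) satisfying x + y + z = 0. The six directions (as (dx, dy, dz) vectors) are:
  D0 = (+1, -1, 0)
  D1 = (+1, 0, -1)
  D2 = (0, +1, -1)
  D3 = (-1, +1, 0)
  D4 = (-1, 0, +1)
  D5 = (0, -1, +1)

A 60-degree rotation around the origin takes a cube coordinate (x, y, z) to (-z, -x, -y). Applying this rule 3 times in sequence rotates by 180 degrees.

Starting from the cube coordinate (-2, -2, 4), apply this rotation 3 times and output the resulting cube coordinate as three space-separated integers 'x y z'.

Answer: 2 2 -4

Derivation:
Start: (-2, -2, 4)
Step 1: (-2, -2, 4) -> (-(4), -(-2), -(-2)) = (-4, 2, 2)
Step 2: (-4, 2, 2) -> (-(2), -(-4), -(2)) = (-2, 4, -2)
Step 3: (-2, 4, -2) -> (-(-2), -(-2), -(4)) = (2, 2, -4)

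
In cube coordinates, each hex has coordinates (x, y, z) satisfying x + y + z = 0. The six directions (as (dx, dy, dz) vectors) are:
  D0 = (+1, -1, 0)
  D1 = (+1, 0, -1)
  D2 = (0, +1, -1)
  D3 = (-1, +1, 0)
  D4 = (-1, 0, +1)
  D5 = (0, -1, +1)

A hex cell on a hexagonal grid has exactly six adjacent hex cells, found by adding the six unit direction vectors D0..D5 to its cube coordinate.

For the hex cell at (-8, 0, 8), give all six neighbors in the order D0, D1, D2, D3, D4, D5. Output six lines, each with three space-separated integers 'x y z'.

Center: (-8, 0, 8). Add each direction:
  D0: (-8, 0, 8) + (1, -1, 0) = (-7, -1, 8)
  D1: (-8, 0, 8) + (1, 0, -1) = (-7, 0, 7)
  D2: (-8, 0, 8) + (0, 1, -1) = (-8, 1, 7)
  D3: (-8, 0, 8) + (-1, 1, 0) = (-9, 1, 8)
  D4: (-8, 0, 8) + (-1, 0, 1) = (-9, 0, 9)
  D5: (-8, 0, 8) + (0, -1, 1) = (-8, -1, 9)

Answer: -7 -1 8
-7 0 7
-8 1 7
-9 1 8
-9 0 9
-8 -1 9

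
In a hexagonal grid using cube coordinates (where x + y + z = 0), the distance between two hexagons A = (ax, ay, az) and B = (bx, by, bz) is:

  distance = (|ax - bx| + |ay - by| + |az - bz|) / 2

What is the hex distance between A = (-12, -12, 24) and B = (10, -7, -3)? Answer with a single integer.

Answer: 27

Derivation:
|ax - bx| = |-12 - 10| = 22
|ay - by| = |-12 - (-7)| = 5
|az - bz| = |24 - (-3)| = 27
distance = (22 + 5 + 27) / 2 = 54 / 2 = 27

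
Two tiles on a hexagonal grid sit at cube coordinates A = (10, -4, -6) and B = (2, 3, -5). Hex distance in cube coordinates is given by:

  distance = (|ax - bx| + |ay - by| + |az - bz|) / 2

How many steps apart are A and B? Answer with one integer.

|ax - bx| = |10 - 2| = 8
|ay - by| = |-4 - 3| = 7
|az - bz| = |-6 - (-5)| = 1
distance = (8 + 7 + 1) / 2 = 16 / 2 = 8

Answer: 8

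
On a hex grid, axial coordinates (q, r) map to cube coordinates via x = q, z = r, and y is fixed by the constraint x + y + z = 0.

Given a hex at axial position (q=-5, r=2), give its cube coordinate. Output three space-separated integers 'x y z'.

x = q = -5
z = r = 2
y = -x - z = -(-5) - (2) = 3

Answer: -5 3 2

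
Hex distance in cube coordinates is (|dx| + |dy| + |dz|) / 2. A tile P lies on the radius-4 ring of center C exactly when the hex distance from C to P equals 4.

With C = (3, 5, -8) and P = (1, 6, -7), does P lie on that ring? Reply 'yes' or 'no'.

Answer: no

Derivation:
|px - cx| = |1 - 3| = 2
|py - cy| = |6 - 5| = 1
|pz - cz| = |-7 - (-8)| = 1
distance = (2+1+1)/2 = 4/2 = 2
radius = 4; distance != radius -> no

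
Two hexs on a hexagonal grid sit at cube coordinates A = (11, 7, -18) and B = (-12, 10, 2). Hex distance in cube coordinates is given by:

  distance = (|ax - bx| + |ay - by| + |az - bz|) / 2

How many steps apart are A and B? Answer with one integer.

|ax - bx| = |11 - (-12)| = 23
|ay - by| = |7 - 10| = 3
|az - bz| = |-18 - 2| = 20
distance = (23 + 3 + 20) / 2 = 46 / 2 = 23

Answer: 23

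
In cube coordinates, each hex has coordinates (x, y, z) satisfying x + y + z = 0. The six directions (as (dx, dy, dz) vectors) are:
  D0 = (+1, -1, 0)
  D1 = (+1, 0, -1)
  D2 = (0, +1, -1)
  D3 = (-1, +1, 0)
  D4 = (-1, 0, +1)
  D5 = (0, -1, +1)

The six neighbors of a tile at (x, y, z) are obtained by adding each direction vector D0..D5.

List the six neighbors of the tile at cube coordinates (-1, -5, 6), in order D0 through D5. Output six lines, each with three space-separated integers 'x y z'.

Center: (-1, -5, 6). Add each direction:
  D0: (-1, -5, 6) + (1, -1, 0) = (0, -6, 6)
  D1: (-1, -5, 6) + (1, 0, -1) = (0, -5, 5)
  D2: (-1, -5, 6) + (0, 1, -1) = (-1, -4, 5)
  D3: (-1, -5, 6) + (-1, 1, 0) = (-2, -4, 6)
  D4: (-1, -5, 6) + (-1, 0, 1) = (-2, -5, 7)
  D5: (-1, -5, 6) + (0, -1, 1) = (-1, -6, 7)

Answer: 0 -6 6
0 -5 5
-1 -4 5
-2 -4 6
-2 -5 7
-1 -6 7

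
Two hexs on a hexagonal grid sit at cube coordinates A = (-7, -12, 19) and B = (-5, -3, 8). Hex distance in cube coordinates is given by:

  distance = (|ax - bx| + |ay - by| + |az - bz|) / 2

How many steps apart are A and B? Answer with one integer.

|ax - bx| = |-7 - (-5)| = 2
|ay - by| = |-12 - (-3)| = 9
|az - bz| = |19 - 8| = 11
distance = (2 + 9 + 11) / 2 = 22 / 2 = 11

Answer: 11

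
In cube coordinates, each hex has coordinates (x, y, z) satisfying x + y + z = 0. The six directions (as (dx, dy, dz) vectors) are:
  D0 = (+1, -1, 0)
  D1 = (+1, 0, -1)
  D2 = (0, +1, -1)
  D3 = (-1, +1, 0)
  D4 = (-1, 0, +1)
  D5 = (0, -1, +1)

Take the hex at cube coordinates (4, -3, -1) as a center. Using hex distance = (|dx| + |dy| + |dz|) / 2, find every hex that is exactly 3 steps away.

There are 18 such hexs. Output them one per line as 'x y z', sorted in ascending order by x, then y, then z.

Walk ring at distance 3 from (4, -3, -1):
Start at center + D4*3 = (1, -3, 2)
  hex 0: (1, -3, 2)
  hex 1: (2, -4, 2)
  hex 2: (3, -5, 2)
  hex 3: (4, -6, 2)
  hex 4: (5, -6, 1)
  hex 5: (6, -6, 0)
  hex 6: (7, -6, -1)
  hex 7: (7, -5, -2)
  hex 8: (7, -4, -3)
  hex 9: (7, -3, -4)
  hex 10: (6, -2, -4)
  hex 11: (5, -1, -4)
  hex 12: (4, 0, -4)
  hex 13: (3, 0, -3)
  hex 14: (2, 0, -2)
  hex 15: (1, 0, -1)
  hex 16: (1, -1, 0)
  hex 17: (1, -2, 1)
Sorted: 18 hexes.

Answer: 1 -3 2
1 -2 1
1 -1 0
1 0 -1
2 -4 2
2 0 -2
3 -5 2
3 0 -3
4 -6 2
4 0 -4
5 -6 1
5 -1 -4
6 -6 0
6 -2 -4
7 -6 -1
7 -5 -2
7 -4 -3
7 -3 -4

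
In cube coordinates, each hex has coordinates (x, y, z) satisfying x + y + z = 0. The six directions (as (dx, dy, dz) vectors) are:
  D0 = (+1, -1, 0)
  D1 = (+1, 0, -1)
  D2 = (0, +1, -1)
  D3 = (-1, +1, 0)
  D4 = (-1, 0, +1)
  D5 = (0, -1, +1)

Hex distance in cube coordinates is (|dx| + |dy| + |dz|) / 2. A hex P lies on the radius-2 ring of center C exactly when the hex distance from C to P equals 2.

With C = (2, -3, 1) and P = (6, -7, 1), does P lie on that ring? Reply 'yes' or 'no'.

|px - cx| = |6 - 2| = 4
|py - cy| = |-7 - (-3)| = 4
|pz - cz| = |1 - 1| = 0
distance = (4+4+0)/2 = 8/2 = 4
radius = 2; distance != radius -> no

Answer: no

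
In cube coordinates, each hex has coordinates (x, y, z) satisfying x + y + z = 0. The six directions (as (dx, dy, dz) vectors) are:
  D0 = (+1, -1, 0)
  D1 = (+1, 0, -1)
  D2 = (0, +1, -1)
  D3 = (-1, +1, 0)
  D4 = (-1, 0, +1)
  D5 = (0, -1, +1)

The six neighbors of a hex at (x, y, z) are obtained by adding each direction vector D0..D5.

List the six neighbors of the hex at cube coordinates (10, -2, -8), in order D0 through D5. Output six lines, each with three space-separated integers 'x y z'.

Answer: 11 -3 -8
11 -2 -9
10 -1 -9
9 -1 -8
9 -2 -7
10 -3 -7

Derivation:
Center: (10, -2, -8). Add each direction:
  D0: (10, -2, -8) + (1, -1, 0) = (11, -3, -8)
  D1: (10, -2, -8) + (1, 0, -1) = (11, -2, -9)
  D2: (10, -2, -8) + (0, 1, -1) = (10, -1, -9)
  D3: (10, -2, -8) + (-1, 1, 0) = (9, -1, -8)
  D4: (10, -2, -8) + (-1, 0, 1) = (9, -2, -7)
  D5: (10, -2, -8) + (0, -1, 1) = (10, -3, -7)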